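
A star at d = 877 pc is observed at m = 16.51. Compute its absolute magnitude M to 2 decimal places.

6.80

M = m − 5 log₁₀(d/10 pc) = 16.51 − 5 log₁₀(877/10)
  = 16.51 − 5 × 1.943 = 16.51 − 9.71 = 6.80.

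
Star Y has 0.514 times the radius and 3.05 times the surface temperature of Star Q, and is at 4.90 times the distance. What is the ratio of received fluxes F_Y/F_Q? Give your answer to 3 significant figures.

L_Y/L_Q = (R_Y/R_Q)²(T_Y/T_Q)⁴ = (0.514)² × (3.05)⁴ = 22.86.
F_Y/F_Q = (L_Y/L_Q)/(d_Y/d_Q)² = 22.86 / (4.90)² = 0.9522.

0.952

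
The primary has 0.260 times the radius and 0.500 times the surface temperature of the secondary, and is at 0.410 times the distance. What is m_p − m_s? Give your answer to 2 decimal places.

4.00

L_p/L_s = (0.260)²(0.500)⁴ = 0.004225.
F_p/F_s = (L_p/L_s)/(d_p/d_s)² = 0.004225/0.1681 = 0.02513.
m_p − m_s = −2.5 log₁₀(0.02513) = 4.00.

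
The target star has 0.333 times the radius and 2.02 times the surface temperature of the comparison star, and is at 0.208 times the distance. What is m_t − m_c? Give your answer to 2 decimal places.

L_t/L_c = (0.333)²(2.02)⁴ = 1.846.
F_t/F_c = (L_t/L_c)/(d_t/d_c)² = 1.846/0.04326 = 42.67.
m_t − m_c = −2.5 log₁₀(42.67) = -4.08.

-4.08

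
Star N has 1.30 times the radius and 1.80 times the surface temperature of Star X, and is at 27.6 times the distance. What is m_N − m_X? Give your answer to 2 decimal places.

L_N/L_X = (1.30)²(1.80)⁴ = 17.74.
F_N/F_X = (L_N/L_X)/(d_N/d_X)² = 17.74/761.8 = 0.02329.
m_N − m_X = −2.5 log₁₀(0.02329) = 4.08.

4.08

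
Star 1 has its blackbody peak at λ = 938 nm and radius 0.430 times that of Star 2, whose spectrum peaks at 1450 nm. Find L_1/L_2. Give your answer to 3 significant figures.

Wien's law gives T ∝ 1/λ_max, so T_1/T_2 = λ_2/λ_1 = 1450/938 = 1.546.
Then L ∝ R²T⁴ gives L_1/L_2 = (0.430)² × (1.546)⁴ = 0.1849 × 5.710 = 1.056.

1.06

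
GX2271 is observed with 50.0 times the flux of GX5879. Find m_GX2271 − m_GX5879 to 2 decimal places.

-4.25

m_GX2271 − m_GX5879 = −2.5 log₁₀(F_GX2271/F_GX5879) = −2.5 log₁₀(50.0) = −2.5 × (1.699) = -4.247.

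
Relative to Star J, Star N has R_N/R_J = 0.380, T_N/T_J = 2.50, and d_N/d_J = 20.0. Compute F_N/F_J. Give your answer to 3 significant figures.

0.0141

L_N/L_J = (R_N/R_J)²(T_N/T_J)⁴ = (0.380)² × (2.50)⁴ = 5.641.
F_N/F_J = (L_N/L_J)/(d_N/d_J)² = 5.641 / (20.0)² = 0.01410.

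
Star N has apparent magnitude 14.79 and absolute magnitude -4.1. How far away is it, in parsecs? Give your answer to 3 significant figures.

m − M = 5 log₁₀(d/10 pc)
14.79 − (-4.1) = 18.89 = 5 log₁₀(d/10)
d = 10 × 10^(18.89/5) = 10 × 10^3.778 = 5.998×10^4 pc.

6.00×10^4 pc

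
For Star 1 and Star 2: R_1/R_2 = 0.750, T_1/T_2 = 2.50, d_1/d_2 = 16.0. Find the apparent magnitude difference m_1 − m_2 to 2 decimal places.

L_1/L_2 = (0.750)²(2.50)⁴ = 21.97.
F_1/F_2 = (L_1/L_2)/(d_1/d_2)² = 21.97/256.0 = 0.08583.
m_1 − m_2 = −2.5 log₁₀(0.08583) = 2.67.

2.67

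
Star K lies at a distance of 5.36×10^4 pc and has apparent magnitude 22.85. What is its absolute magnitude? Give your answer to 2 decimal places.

M = m − 5 log₁₀(d/10 pc) = 22.85 − 5 log₁₀(5.36×10^4/10)
  = 22.85 − 5 × 3.729 = 22.85 − 18.65 = 4.20.

4.20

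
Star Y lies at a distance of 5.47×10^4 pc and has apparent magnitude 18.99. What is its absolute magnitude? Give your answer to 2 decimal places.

M = m − 5 log₁₀(d/10 pc) = 18.99 − 5 log₁₀(5.47×10^4/10)
  = 18.99 − 5 × 3.738 = 18.99 − 18.69 = 0.30.

0.30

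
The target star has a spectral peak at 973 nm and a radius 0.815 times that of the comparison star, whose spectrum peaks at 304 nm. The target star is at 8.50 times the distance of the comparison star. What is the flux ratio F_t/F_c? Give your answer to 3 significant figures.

Wien's law: T_t/T_c = λ_c/λ_t = 304/973 = 0.3124.
L_t/L_c = (R_t/R_c)²(T_t/T_c)⁴ = (0.815)²(0.3124)⁴ = 0.006329.
F_t/F_c = (L_t/L_c)/(d_t/d_c)² = 0.006329/(8.50)² = 8.760×10^-5.

8.76×10^-5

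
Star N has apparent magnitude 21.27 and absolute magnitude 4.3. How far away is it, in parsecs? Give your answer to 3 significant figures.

2.48×10^4 pc

m − M = 5 log₁₀(d/10 pc)
21.27 − (4.3) = 16.97 = 5 log₁₀(d/10)
d = 10 × 10^(16.97/5) = 10 × 10^3.394 = 2.477×10^4 pc.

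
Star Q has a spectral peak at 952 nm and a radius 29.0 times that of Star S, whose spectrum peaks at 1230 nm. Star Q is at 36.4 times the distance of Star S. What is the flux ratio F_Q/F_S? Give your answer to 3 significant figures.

1.77

Wien's law: T_Q/T_S = λ_S/λ_Q = 1230/952 = 1.292.
L_Q/L_S = (R_Q/R_S)²(T_Q/T_S)⁴ = (29.0)²(1.292)⁴ = 2344.
F_Q/F_S = (L_Q/L_S)/(d_Q/d_S)² = 2344/(36.4)² = 1.769.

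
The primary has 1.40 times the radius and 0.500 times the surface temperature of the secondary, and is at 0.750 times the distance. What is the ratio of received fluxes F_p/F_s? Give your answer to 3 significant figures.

L_p/L_s = (R_p/R_s)²(T_p/T_s)⁴ = (1.40)² × (0.500)⁴ = 0.1225.
F_p/F_s = (L_p/L_s)/(d_p/d_s)² = 0.1225 / (0.750)² = 0.2178.

0.218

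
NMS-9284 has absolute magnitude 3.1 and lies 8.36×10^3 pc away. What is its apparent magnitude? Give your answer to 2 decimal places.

m = M + 5 log₁₀(d/10 pc) = 3.1 + 5 log₁₀(8.36×10^3/10)
  = 3.1 + 5 × 2.922 = 3.1 + 14.61 = 17.71.

17.71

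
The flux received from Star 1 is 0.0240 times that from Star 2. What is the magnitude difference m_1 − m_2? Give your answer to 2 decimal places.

m_1 − m_2 = −2.5 log₁₀(F_1/F_2) = −2.5 log₁₀(0.0240) = −2.5 × (-1.620) = 4.049.

4.05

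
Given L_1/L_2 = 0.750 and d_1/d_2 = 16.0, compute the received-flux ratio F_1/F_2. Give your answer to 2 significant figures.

F = L/(4πd²), so F_1/F_2 = (L_1/L_2) / (d_1/d_2)²
= 0.750 / (16.0)² = 0.750 / 256.0 = 0.002930.

0.0029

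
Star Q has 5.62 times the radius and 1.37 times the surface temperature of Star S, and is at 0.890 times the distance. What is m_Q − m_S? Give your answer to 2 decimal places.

L_Q/L_S = (5.62)²(1.37)⁴ = 111.3.
F_Q/F_S = (L_Q/L_S)/(d_Q/d_S)² = 111.3/0.7921 = 140.5.
m_Q − m_S = −2.5 log₁₀(140.5) = -5.37.

-5.37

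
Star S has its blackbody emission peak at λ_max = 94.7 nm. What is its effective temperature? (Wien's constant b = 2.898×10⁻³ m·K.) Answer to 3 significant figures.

3.06×10^4 K

T = b/λ_max = 2.898×10⁻³ / (94.7×10⁻⁹) = 3.060×10^4 K.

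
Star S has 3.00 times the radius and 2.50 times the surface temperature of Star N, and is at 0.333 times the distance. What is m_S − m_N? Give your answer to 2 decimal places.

L_S/L_N = (3.00)²(2.50)⁴ = 351.6.
F_S/F_N = (L_S/L_N)/(d_S/d_N)² = 351.6/0.1109 = 3170.
m_S − m_N = −2.5 log₁₀(3170) = -8.75.

-8.75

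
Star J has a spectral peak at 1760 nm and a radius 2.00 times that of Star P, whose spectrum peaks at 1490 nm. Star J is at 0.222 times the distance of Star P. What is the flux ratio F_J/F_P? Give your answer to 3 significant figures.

Wien's law: T_J/T_P = λ_P/λ_J = 1490/1760 = 0.8466.
L_J/L_P = (R_J/R_P)²(T_J/T_P)⁴ = (2.00)²(0.8466)⁴ = 2.055.
F_J/F_P = (L_J/L_P)/(d_J/d_P)² = 2.055/(0.222)² = 41.69.

41.7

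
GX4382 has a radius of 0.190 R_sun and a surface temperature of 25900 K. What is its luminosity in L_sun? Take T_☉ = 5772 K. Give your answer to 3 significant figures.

L/L_☉ = (R/R_☉)² (T/T_☉)⁴ = (0.190)² × (25900/5772)⁴
       = 0.03610 × (4.487)⁴ = 0.03610 × 405.4 = 14.64.

14.6 L_sun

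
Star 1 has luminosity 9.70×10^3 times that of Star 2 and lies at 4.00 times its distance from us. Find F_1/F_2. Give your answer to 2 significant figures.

6.1×10^2

F = L/(4πd²), so F_1/F_2 = (L_1/L_2) / (d_1/d_2)²
= 9.70×10^3 / (4.00)² = 9.70×10^3 / 16.00 = 606.2.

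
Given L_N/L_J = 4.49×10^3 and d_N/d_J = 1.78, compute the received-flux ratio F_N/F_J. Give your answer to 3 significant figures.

F = L/(4πd²), so F_N/F_J = (L_N/L_J) / (d_N/d_J)²
= 4.49×10^3 / (1.78)² = 4.49×10^3 / 3.168 = 1417.

1.42×10^3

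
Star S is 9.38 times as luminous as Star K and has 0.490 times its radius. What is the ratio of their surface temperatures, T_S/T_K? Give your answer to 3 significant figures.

2.50

L ∝ R²T⁴ gives T ∝ (L/R²)^(1/4), so
T_S/T_K = (9.38 / 0.490²)^(1/4) = (39.07)^(1/4) = 2.500.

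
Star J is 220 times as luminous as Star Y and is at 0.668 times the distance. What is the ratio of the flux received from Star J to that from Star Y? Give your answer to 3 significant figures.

F = L/(4πd²), so F_J/F_Y = (L_J/L_Y) / (d_J/d_Y)²
= 220 / (0.668)² = 220 / 0.4462 = 493.0.

493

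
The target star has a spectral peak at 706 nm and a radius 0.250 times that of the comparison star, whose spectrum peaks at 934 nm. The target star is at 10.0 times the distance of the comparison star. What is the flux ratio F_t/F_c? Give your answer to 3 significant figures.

0.00191

Wien's law: T_t/T_c = λ_c/λ_t = 934/706 = 1.323.
L_t/L_c = (R_t/R_c)²(T_t/T_c)⁴ = (0.250)²(1.323)⁴ = 0.1914.
F_t/F_c = (L_t/L_c)/(d_t/d_c)² = 0.1914/(10.0)² = 0.001914.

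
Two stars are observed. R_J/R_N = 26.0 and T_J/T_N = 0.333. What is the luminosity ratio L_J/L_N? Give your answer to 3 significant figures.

From the Stefan–Boltzmann law, L ∝ R²T⁴, so
L_J/L_N = (R_J/R_N)² (T_J/T_N)⁴ = (26.0)² × (0.333)⁴ = 676.0 × 0.01230 = 8.312.

8.31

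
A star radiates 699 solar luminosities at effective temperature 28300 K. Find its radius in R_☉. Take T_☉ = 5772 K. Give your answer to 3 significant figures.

1.10 R_☉

R/R_☉ = √(L/L_☉) / (T/T_☉)² = √(699) / (4.903)²
       = 26.44 / 24.04 = 1.100.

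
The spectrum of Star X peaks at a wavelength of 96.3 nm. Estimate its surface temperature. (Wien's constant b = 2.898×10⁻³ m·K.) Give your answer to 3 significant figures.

3.01×10^4 K

T = b/λ_max = 2.898×10⁻³ / (96.3×10⁻⁹) = 3.009×10^4 K.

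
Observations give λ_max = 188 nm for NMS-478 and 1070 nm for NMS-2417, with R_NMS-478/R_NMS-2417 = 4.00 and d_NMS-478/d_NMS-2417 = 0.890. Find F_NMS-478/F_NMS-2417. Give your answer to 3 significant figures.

Wien's law: T_NMS-478/T_NMS-2417 = λ_NMS-2417/λ_NMS-478 = 1070/188 = 5.691.
L_NMS-478/L_NMS-2417 = (R_NMS-478/R_NMS-2417)²(T_NMS-478/T_NMS-2417)⁴ = (4.00)²(5.691)⁴ = 1.679×10^4.
F_NMS-478/F_NMS-2417 = (L_NMS-478/L_NMS-2417)/(d_NMS-478/d_NMS-2417)² = 1.679×10^4/(0.890)² = 2.120×10^4.

2.12×10^4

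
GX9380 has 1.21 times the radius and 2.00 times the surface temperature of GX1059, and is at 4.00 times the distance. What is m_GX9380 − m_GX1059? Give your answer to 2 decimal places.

-0.41

L_GX9380/L_GX1059 = (1.21)²(2.00)⁴ = 23.43.
F_GX9380/F_GX1059 = (L_GX9380/L_GX1059)/(d_GX9380/d_GX1059)² = 23.43/16.00 = 1.464.
m_GX9380 − m_GX1059 = −2.5 log₁₀(1.464) = -0.41.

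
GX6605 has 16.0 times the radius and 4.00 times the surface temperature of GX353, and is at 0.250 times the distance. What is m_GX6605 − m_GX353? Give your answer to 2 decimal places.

-15.05

L_GX6605/L_GX353 = (16.0)²(4.00)⁴ = 6.554×10^4.
F_GX6605/F_GX353 = (L_GX6605/L_GX353)/(d_GX6605/d_GX353)² = 6.554×10^4/0.06250 = 1.049×10^6.
m_GX6605 − m_GX353 = −2.5 log₁₀(1.049×10^6) = -15.05.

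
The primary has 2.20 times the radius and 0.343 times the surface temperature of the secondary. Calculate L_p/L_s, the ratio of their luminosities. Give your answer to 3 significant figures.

From the Stefan–Boltzmann law, L ∝ R²T⁴, so
L_p/L_s = (R_p/R_s)² (T_p/T_s)⁴ = (2.20)² × (0.343)⁴ = 4.840 × 0.01384 = 0.06699.

0.0670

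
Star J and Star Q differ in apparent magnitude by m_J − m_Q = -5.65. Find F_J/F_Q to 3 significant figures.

182

F_J/F_Q = 10^(−(m_J − m_Q)/2.5) = 10^(5.65/2.5) = 10^2.260 = 182.0.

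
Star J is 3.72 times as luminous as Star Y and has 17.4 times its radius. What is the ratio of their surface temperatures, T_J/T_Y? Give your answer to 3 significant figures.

0.333

L ∝ R²T⁴ gives T ∝ (L/R²)^(1/4), so
T_J/T_Y = (3.72 / 17.4²)^(1/4) = (0.01229)^(1/4) = 0.3329.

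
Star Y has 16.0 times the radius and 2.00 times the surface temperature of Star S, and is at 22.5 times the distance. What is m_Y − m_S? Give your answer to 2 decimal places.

L_Y/L_S = (16.0)²(2.00)⁴ = 4096.
F_Y/F_S = (L_Y/L_S)/(d_Y/d_S)² = 4096/506.2 = 8.091.
m_Y − m_S = −2.5 log₁₀(8.091) = -2.27.

-2.27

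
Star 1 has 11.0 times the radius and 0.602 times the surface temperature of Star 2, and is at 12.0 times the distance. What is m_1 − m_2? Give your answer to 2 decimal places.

2.39

L_1/L_2 = (11.0)²(0.602)⁴ = 15.89.
F_1/F_2 = (L_1/L_2)/(d_1/d_2)² = 15.89/144.0 = 0.1104.
m_1 − m_2 = −2.5 log₁₀(0.1104) = 2.39.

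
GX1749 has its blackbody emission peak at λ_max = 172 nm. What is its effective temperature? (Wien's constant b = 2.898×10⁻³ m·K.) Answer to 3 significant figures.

T = b/λ_max = 2.898×10⁻³ / (172×10⁻⁹) = 1.685×10^4 K.

1.68×10^4 K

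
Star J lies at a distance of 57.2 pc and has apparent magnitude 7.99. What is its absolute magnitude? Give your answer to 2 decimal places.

M = m − 5 log₁₀(d/10 pc) = 7.99 − 5 log₁₀(57.2/10)
  = 7.99 − 5 × 0.757 = 7.99 − 3.79 = 4.20.

4.20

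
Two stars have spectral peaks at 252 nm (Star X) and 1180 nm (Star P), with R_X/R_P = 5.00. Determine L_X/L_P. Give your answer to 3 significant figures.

1.20×10^4

Wien's law gives T ∝ 1/λ_max, so T_X/T_P = λ_P/λ_X = 1180/252 = 4.683.
Then L ∝ R²T⁴ gives L_X/L_P = (5.00)² × (4.683)⁴ = 25.00 × 480.8 = 1.202×10^4.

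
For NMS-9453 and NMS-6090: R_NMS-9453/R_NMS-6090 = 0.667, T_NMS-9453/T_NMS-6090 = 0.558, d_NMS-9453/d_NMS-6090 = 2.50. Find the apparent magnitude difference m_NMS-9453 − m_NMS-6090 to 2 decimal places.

L_NMS-9453/L_NMS-6090 = (0.667)²(0.558)⁴ = 0.04313.
F_NMS-9453/F_NMS-6090 = (L_NMS-9453/L_NMS-6090)/(d_NMS-9453/d_NMS-6090)² = 0.04313/6.250 = 0.006901.
m_NMS-9453 − m_NMS-6090 = −2.5 log₁₀(0.006901) = 5.40.

5.40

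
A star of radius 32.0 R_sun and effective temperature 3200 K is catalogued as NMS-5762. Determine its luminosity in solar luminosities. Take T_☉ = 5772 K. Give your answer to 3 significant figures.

96.7 solar luminosities

L/L_☉ = (R/R_☉)² (T/T_☉)⁴ = (32.0)² × (3200/5772)⁴
       = 1024 × (0.5544)⁴ = 1024 × 0.09447 = 96.74.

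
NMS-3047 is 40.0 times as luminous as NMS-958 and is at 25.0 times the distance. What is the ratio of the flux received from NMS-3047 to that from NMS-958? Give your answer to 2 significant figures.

F = L/(4πd²), so F_NMS-3047/F_NMS-958 = (L_NMS-3047/L_NMS-958) / (d_NMS-3047/d_NMS-958)²
= 40.0 / (25.0)² = 40.0 / 625.0 = 0.06400.

0.064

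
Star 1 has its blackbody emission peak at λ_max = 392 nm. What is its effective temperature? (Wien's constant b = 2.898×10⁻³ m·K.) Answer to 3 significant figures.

T = b/λ_max = 2.898×10⁻³ / (392×10⁻⁹) = 7393 K.

7.39×10^3 K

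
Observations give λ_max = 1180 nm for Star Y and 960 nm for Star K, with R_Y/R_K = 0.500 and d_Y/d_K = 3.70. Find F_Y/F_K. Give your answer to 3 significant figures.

Wien's law: T_Y/T_K = λ_K/λ_Y = 960/1180 = 0.8136.
L_Y/L_K = (R_Y/R_K)²(T_Y/T_K)⁴ = (0.500)²(0.8136)⁴ = 0.1095.
F_Y/F_K = (L_Y/L_K)/(d_Y/d_K)² = 0.1095/(3.70)² = 0.008000.

0.00800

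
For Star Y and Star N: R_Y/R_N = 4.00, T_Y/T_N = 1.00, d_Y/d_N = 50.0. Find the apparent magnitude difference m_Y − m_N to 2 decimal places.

5.48

L_Y/L_N = (4.00)²(1.00)⁴ = 16.00.
F_Y/F_N = (L_Y/L_N)/(d_Y/d_N)² = 16.00/2500 = 0.006400.
m_Y − m_N = −2.5 log₁₀(0.006400) = 5.48.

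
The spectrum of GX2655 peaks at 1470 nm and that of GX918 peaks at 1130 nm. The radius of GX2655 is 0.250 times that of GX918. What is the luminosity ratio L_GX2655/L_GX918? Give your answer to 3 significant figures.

0.0218

Wien's law gives T ∝ 1/λ_max, so T_GX2655/T_GX918 = λ_GX918/λ_GX2655 = 1130/1470 = 0.7687.
Then L ∝ R²T⁴ gives L_GX2655/L_GX918 = (0.250)² × (0.7687)⁴ = 0.06250 × 0.3492 = 0.02182.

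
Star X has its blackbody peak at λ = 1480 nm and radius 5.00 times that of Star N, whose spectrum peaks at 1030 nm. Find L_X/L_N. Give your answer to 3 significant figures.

5.86

Wien's law gives T ∝ 1/λ_max, so T_X/T_N = λ_N/λ_X = 1030/1480 = 0.6959.
Then L ∝ R²T⁴ gives L_X/L_N = (5.00)² × (0.6959)⁴ = 25.00 × 0.2346 = 5.865.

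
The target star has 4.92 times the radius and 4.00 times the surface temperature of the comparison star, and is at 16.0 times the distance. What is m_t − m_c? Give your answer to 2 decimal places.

-3.46

L_t/L_c = (4.92)²(4.00)⁴ = 6197.
F_t/F_c = (L_t/L_c)/(d_t/d_c)² = 6197/256.0 = 24.21.
m_t − m_c = −2.5 log₁₀(24.21) = -3.46.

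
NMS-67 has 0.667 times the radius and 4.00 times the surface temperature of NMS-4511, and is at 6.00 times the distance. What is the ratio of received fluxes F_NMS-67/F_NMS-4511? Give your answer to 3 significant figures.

3.16

L_NMS-67/L_NMS-4511 = (R_NMS-67/R_NMS-4511)²(T_NMS-67/T_NMS-4511)⁴ = (0.667)² × (4.00)⁴ = 113.9.
F_NMS-67/F_NMS-4511 = (L_NMS-67/L_NMS-4511)/(d_NMS-67/d_NMS-4511)² = 113.9 / (6.00)² = 3.164.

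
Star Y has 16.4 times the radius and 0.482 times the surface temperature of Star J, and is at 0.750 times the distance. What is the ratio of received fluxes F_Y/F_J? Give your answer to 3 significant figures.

L_Y/L_J = (R_Y/R_J)²(T_Y/T_J)⁴ = (16.4)² × (0.482)⁴ = 14.52.
F_Y/F_J = (L_Y/L_J)/(d_Y/d_J)² = 14.52 / (0.750)² = 25.81.

25.8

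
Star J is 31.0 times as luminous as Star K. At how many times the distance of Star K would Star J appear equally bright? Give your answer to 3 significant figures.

Equal flux requires L_J/d_J² = L_K/d_K², so d_J/d_K = √(L_J/L_K)
= √(31.0) = 5.568.

5.57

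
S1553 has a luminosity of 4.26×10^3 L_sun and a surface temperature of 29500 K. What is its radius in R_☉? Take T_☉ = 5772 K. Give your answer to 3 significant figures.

R/R_☉ = √(L/L_☉) / (T/T_☉)² = √(4.26×10^3) / (5.111)²
       = 65.27 / 26.12 = 2.499.

2.50 R_☉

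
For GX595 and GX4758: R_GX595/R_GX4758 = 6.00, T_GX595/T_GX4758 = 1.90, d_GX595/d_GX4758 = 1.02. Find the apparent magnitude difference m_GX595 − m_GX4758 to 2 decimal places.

L_GX595/L_GX4758 = (6.00)²(1.90)⁴ = 469.2.
F_GX595/F_GX4758 = (L_GX595/L_GX4758)/(d_GX595/d_GX4758)² = 469.2/1.040 = 450.9.
m_GX595 − m_GX4758 = −2.5 log₁₀(450.9) = -6.64.

-6.64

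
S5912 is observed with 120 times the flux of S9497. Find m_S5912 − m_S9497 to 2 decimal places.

-5.20

m_S5912 − m_S9497 = −2.5 log₁₀(F_S5912/F_S9497) = −2.5 log₁₀(120) = −2.5 × (2.079) = -5.198.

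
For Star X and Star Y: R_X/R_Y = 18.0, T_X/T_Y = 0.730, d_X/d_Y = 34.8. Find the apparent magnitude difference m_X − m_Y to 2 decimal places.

2.80

L_X/L_Y = (18.0)²(0.730)⁴ = 92.01.
F_X/F_Y = (L_X/L_Y)/(d_X/d_Y)² = 92.01/1211 = 0.07598.
m_X − m_Y = −2.5 log₁₀(0.07598) = 2.80.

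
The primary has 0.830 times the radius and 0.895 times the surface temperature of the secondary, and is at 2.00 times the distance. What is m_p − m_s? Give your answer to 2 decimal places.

2.39

L_p/L_s = (0.830)²(0.895)⁴ = 0.4420.
F_p/F_s = (L_p/L_s)/(d_p/d_s)² = 0.4420/4.000 = 0.1105.
m_p − m_s = −2.5 log₁₀(0.1105) = 2.39.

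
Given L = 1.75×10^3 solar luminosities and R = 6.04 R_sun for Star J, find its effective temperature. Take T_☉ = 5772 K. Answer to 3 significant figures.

T/T_☉ = (L/L_☉)^(1/4) / (R/R_☉)^(1/2)
T = 5772 × (1.75×10^3)^(1/4) / √(6.04) = 5772 × 6.468 / 2.458 = 1.519×10^4 K.

1.52×10^4 K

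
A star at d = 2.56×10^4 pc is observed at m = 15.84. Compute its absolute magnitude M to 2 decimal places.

M = m − 5 log₁₀(d/10 pc) = 15.84 − 5 log₁₀(2.56×10^4/10)
  = 15.84 − 5 × 3.408 = 15.84 − 17.04 = -1.20.

-1.20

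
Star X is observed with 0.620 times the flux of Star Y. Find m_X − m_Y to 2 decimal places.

0.52

m_X − m_Y = −2.5 log₁₀(F_X/F_Y) = −2.5 log₁₀(0.620) = −2.5 × (-0.208) = 0.519.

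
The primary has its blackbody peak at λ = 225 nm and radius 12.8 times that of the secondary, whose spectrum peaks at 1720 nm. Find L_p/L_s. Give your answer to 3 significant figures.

Wien's law gives T ∝ 1/λ_max, so T_p/T_s = λ_s/λ_p = 1720/225 = 7.644.
Then L ∝ R²T⁴ gives L_p/L_s = (12.8)² × (7.644)⁴ = 163.8 × 3415 = 5.595×10^5.

5.60×10^5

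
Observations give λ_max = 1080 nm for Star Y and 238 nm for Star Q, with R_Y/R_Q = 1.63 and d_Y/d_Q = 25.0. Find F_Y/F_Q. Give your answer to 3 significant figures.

1.00×10^-5

Wien's law: T_Y/T_Q = λ_Q/λ_Y = 238/1080 = 0.2204.
L_Y/L_Q = (R_Y/R_Q)²(T_Y/T_Q)⁴ = (1.63)²(0.2204)⁴ = 0.006266.
F_Y/F_Q = (L_Y/L_Q)/(d_Y/d_Q)² = 0.006266/(25.0)² = 1.003×10^-5.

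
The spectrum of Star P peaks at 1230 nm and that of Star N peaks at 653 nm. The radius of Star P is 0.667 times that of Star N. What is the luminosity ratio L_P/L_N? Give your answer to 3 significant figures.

Wien's law gives T ∝ 1/λ_max, so T_P/T_N = λ_N/λ_P = 653/1230 = 0.5309.
Then L ∝ R²T⁴ gives L_P/L_N = (0.667)² × (0.5309)⁴ = 0.4449 × 0.07944 = 0.03534.

0.0353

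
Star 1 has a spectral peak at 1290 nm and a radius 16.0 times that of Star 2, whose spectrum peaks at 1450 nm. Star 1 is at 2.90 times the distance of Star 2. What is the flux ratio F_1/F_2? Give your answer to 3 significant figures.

Wien's law: T_1/T_2 = λ_2/λ_1 = 1450/1290 = 1.124.
L_1/L_2 = (R_1/R_2)²(T_1/T_2)⁴ = (16.0)²(1.124)⁴ = 408.7.
F_1/F_2 = (L_1/L_2)/(d_1/d_2)² = 408.7/(2.90)² = 48.59.

48.6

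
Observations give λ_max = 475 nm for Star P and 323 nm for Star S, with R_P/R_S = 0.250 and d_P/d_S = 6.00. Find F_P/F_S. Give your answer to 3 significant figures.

3.71×10^-4

Wien's law: T_P/T_S = λ_S/λ_P = 323/475 = 0.6800.
L_P/L_S = (R_P/R_S)²(T_P/T_S)⁴ = (0.250)²(0.6800)⁴ = 0.01336.
F_P/F_S = (L_P/L_S)/(d_P/d_S)² = 0.01336/(6.00)² = 3.712×10^-4.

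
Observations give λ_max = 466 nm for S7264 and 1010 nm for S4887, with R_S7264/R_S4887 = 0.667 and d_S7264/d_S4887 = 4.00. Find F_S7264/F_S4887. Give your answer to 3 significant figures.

Wien's law: T_S7264/T_S4887 = λ_S4887/λ_S7264 = 1010/466 = 2.167.
L_S7264/L_S4887 = (R_S7264/R_S4887)²(T_S7264/T_S4887)⁴ = (0.667)²(2.167)⁴ = 9.817.
F_S7264/F_S4887 = (L_S7264/L_S4887)/(d_S7264/d_S4887)² = 9.817/(4.00)² = 0.6136.

0.614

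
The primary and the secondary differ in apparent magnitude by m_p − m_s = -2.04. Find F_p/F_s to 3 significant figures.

F_p/F_s = 10^(−(m_p − m_s)/2.5) = 10^(2.04/2.5) = 10^0.816 = 6.546.

6.55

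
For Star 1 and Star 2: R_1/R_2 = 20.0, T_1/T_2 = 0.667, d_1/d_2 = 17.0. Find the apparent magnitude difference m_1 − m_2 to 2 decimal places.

1.41

L_1/L_2 = (20.0)²(0.667)⁴ = 79.17.
F_1/F_2 = (L_1/L_2)/(d_1/d_2)² = 79.17/289.0 = 0.2739.
m_1 − m_2 = −2.5 log₁₀(0.2739) = 1.41.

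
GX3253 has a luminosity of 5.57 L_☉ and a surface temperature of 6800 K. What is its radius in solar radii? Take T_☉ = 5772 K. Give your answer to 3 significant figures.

R/R_☉ = √(L/L_☉) / (T/T_☉)² = √(5.57) / (1.178)²
       = 2.360 / 1.388 = 1.700.

1.70 solar radii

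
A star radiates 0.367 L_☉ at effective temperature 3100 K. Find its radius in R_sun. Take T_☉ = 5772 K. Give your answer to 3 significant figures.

R/R_☉ = √(L/L_☉) / (T/T_☉)² = √(0.367) / (0.5371)²
       = 0.6058 / 0.2885 = 2.100.

2.10 R_sun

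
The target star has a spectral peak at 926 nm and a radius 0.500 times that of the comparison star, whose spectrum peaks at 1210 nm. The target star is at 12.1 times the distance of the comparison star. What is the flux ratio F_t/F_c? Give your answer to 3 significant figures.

0.00498

Wien's law: T_t/T_c = λ_c/λ_t = 1210/926 = 1.307.
L_t/L_c = (R_t/R_c)²(T_t/T_c)⁴ = (0.500)²(1.307)⁴ = 0.7288.
F_t/F_c = (L_t/L_c)/(d_t/d_c)² = 0.7288/(12.1)² = 0.004978.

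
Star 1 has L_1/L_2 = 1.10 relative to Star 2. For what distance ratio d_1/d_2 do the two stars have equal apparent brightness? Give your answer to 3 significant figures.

Equal flux requires L_1/d_1² = L_2/d_2², so d_1/d_2 = √(L_1/L_2)
= √(1.10) = 1.049.

1.05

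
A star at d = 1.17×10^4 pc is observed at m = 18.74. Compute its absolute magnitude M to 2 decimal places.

3.40

M = m − 5 log₁₀(d/10 pc) = 18.74 − 5 log₁₀(1.17×10^4/10)
  = 18.74 − 5 × 3.068 = 18.74 − 15.34 = 3.40.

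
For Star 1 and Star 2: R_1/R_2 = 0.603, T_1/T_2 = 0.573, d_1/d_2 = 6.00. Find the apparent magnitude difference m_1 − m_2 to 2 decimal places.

L_1/L_2 = (0.603)²(0.573)⁴ = 0.03920.
F_1/F_2 = (L_1/L_2)/(d_1/d_2)² = 0.03920/36.00 = 0.001089.
m_1 − m_2 = −2.5 log₁₀(0.001089) = 7.41.

7.41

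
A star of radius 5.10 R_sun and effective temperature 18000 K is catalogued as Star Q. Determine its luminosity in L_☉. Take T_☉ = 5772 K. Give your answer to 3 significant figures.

L/L_☉ = (R/R_☉)² (T/T_☉)⁴ = (5.10)² × (18000/5772)⁴
       = 26.01 × (3.119)⁴ = 26.01 × 94.58 = 2460.

2.46×10^3 L_☉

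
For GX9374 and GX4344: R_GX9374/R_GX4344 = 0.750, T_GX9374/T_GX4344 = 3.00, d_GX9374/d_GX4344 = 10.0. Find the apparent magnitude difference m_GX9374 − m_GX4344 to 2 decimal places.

L_GX9374/L_GX4344 = (0.750)²(3.00)⁴ = 45.56.
F_GX9374/F_GX4344 = (L_GX9374/L_GX4344)/(d_GX9374/d_GX4344)² = 45.56/100.0 = 0.4556.
m_GX9374 − m_GX4344 = −2.5 log₁₀(0.4556) = 0.85.

0.85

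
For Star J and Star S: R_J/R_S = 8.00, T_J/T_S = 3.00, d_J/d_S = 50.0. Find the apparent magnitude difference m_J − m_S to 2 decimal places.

-0.79

L_J/L_S = (8.00)²(3.00)⁴ = 5184.
F_J/F_S = (L_J/L_S)/(d_J/d_S)² = 5184/2500 = 2.074.
m_J − m_S = −2.5 log₁₀(2.074) = -0.79.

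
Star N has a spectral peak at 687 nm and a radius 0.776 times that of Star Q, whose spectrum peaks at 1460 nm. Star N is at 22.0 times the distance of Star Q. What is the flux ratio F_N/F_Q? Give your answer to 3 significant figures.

Wien's law: T_N/T_Q = λ_Q/λ_N = 1460/687 = 2.125.
L_N/L_Q = (R_N/R_Q)²(T_N/T_Q)⁴ = (0.776)²(2.125)⁴ = 12.28.
F_N/F_Q = (L_N/L_Q)/(d_N/d_Q)² = 12.28/(22.0)² = 0.02538.

0.0254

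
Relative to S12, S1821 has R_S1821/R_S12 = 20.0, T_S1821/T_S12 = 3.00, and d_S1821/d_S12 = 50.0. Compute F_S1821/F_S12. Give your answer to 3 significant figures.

L_S1821/L_S12 = (R_S1821/R_S12)²(T_S1821/T_S12)⁴ = (20.0)² × (3.00)⁴ = 3.240×10^4.
F_S1821/F_S12 = (L_S1821/L_S12)/(d_S1821/d_S12)² = 3.240×10^4 / (50.0)² = 12.96.

13.0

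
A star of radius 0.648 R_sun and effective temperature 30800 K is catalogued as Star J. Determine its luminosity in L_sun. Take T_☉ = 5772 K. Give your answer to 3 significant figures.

L/L_☉ = (R/R_☉)² (T/T_☉)⁴ = (0.648)² × (30800/5772)⁴
       = 0.4199 × (5.336)⁴ = 0.4199 × 810.8 = 340.4.

340 L_sun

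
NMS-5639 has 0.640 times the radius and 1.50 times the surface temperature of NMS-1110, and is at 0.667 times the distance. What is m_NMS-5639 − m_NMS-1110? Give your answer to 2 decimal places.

L_NMS-5639/L_NMS-1110 = (0.640)²(1.50)⁴ = 2.074.
F_NMS-5639/F_NMS-1110 = (L_NMS-5639/L_NMS-1110)/(d_NMS-5639/d_NMS-1110)² = 2.074/0.4449 = 4.661.
m_NMS-5639 − m_NMS-1110 = −2.5 log₁₀(4.661) = -1.67.

-1.67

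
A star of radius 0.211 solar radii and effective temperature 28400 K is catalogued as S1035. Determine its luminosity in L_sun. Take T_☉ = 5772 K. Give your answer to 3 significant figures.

26.1 L_sun

L/L_☉ = (R/R_☉)² (T/T_☉)⁴ = (0.211)² × (28400/5772)⁴
       = 0.04452 × (4.920)⁴ = 0.04452 × 586.1 = 26.09.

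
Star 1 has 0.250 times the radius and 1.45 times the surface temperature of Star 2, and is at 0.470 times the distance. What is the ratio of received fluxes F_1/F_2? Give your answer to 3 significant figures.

L_1/L_2 = (R_1/R_2)²(T_1/T_2)⁴ = (0.250)² × (1.45)⁴ = 0.2763.
F_1/F_2 = (L_1/L_2)/(d_1/d_2)² = 0.2763 / (0.470)² = 1.251.

1.25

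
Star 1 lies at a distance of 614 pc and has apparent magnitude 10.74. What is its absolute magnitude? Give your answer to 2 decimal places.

1.80

M = m − 5 log₁₀(d/10 pc) = 10.74 − 5 log₁₀(614/10)
  = 10.74 − 5 × 1.788 = 10.74 − 8.94 = 1.80.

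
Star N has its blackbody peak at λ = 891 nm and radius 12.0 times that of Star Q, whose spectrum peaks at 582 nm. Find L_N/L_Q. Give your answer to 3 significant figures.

26.2

Wien's law gives T ∝ 1/λ_max, so T_N/T_Q = λ_Q/λ_N = 582/891 = 0.6532.
Then L ∝ R²T⁴ gives L_N/L_Q = (12.0)² × (0.6532)⁴ = 144.0 × 0.1820 = 26.21.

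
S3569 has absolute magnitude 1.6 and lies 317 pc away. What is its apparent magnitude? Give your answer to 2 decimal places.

m = M + 5 log₁₀(d/10 pc) = 1.6 + 5 log₁₀(317/10)
  = 1.6 + 5 × 1.501 = 1.6 + 7.51 = 9.11.

9.11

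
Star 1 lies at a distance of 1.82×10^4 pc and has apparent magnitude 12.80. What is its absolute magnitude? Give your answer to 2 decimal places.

-3.50

M = m − 5 log₁₀(d/10 pc) = 12.80 − 5 log₁₀(1.82×10^4/10)
  = 12.80 − 5 × 3.260 = 12.80 − 16.30 = -3.50.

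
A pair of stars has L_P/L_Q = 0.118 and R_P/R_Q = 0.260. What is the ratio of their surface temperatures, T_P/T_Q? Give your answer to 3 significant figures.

L ∝ R²T⁴ gives T ∝ (L/R²)^(1/4), so
T_P/T_Q = (0.118 / 0.260²)^(1/4) = (1.746)^(1/4) = 1.149.

1.15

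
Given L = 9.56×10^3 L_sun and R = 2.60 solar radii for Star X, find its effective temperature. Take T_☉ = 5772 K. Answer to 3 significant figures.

T/T_☉ = (L/L_☉)^(1/4) / (R/R_☉)^(1/2)
T = 5772 × (9.56×10^3)^(1/4) / √(2.60) = 5772 × 9.888 / 1.612 = 3.540×10^4 K.

3.54×10^4 K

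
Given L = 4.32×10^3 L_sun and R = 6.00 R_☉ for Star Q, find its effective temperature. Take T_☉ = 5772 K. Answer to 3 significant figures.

1.91×10^4 K

T/T_☉ = (L/L_☉)^(1/4) / (R/R_☉)^(1/2)
T = 5772 × (4.32×10^3)^(1/4) / √(6.00) = 5772 × 8.107 / 2.449 = 1.910×10^4 K.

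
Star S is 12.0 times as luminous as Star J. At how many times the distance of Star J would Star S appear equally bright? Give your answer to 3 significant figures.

3.46

Equal flux requires L_S/d_S² = L_J/d_J², so d_S/d_J = √(L_S/L_J)
= √(12.0) = 3.464.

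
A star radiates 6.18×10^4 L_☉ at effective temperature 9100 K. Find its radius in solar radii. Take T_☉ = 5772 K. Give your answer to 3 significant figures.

100 solar radii

R/R_☉ = √(L/L_☉) / (T/T_☉)² = √(6.18×10^4) / (1.577)²
       = 248.6 / 2.486 = 100.0.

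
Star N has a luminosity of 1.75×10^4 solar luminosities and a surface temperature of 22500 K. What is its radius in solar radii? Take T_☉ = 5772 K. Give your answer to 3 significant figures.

R/R_☉ = √(L/L_☉) / (T/T_☉)² = √(1.75×10^4) / (3.898)²
       = 132.3 / 15.20 = 8.706.

8.71 solar radii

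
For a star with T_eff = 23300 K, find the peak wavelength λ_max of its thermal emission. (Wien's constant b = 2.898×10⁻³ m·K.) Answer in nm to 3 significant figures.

λ_max = b/T = 2.898×10⁻³ / 23300 = 1.24×10^-7 m = 124.4 nm.

124 nm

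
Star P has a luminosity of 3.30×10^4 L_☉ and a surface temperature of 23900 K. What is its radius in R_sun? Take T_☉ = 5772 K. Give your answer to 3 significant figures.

10.6 R_sun

R/R_☉ = √(L/L_☉) / (T/T_☉)² = √(3.30×10^4) / (4.141)²
       = 181.7 / 17.15 = 10.60.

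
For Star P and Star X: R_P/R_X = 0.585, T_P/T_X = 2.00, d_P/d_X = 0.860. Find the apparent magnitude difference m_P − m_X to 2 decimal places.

L_P/L_X = (0.585)²(2.00)⁴ = 5.476.
F_P/F_X = (L_P/L_X)/(d_P/d_X)² = 5.476/0.7396 = 7.403.
m_P − m_X = −2.5 log₁₀(7.403) = -2.17.

-2.17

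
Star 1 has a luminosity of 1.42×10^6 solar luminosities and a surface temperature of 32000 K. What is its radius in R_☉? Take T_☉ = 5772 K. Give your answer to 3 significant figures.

38.8 R_☉

R/R_☉ = √(L/L_☉) / (T/T_☉)² = √(1.42×10^6) / (5.544)²
       = 1192 / 30.74 = 38.77.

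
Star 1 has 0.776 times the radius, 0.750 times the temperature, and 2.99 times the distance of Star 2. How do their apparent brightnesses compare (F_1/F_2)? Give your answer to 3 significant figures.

0.0213

L_1/L_2 = (R_1/R_2)²(T_1/T_2)⁴ = (0.776)² × (0.750)⁴ = 0.1905.
F_1/F_2 = (L_1/L_2)/(d_1/d_2)² = 0.1905 / (2.99)² = 0.02131.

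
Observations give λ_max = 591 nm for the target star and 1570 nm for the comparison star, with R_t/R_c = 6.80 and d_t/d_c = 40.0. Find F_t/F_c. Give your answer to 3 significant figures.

Wien's law: T_t/T_c = λ_c/λ_t = 1570/591 = 2.657.
L_t/L_c = (R_t/R_c)²(T_t/T_c)⁴ = (6.80)²(2.657)⁴ = 2303.
F_t/F_c = (L_t/L_c)/(d_t/d_c)² = 2303/(40.0)² = 1.439.

1.44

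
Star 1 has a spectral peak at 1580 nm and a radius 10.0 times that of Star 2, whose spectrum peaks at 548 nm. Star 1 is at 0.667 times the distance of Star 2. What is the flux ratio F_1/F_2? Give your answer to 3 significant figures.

3.25

Wien's law: T_1/T_2 = λ_2/λ_1 = 548/1580 = 0.3468.
L_1/L_2 = (R_1/R_2)²(T_1/T_2)⁴ = (10.0)²(0.3468)⁴ = 1.447.
F_1/F_2 = (L_1/L_2)/(d_1/d_2)² = 1.447/(0.667)² = 3.253.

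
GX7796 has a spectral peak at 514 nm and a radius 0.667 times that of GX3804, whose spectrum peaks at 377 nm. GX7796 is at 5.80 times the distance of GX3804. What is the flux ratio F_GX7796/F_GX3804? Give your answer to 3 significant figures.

0.00383

Wien's law: T_GX7796/T_GX3804 = λ_GX3804/λ_GX7796 = 377/514 = 0.7335.
L_GX7796/L_GX3804 = (R_GX7796/R_GX3804)²(T_GX7796/T_GX3804)⁴ = (0.667)²(0.7335)⁴ = 0.1288.
F_GX7796/F_GX3804 = (L_GX7796/L_GX3804)/(d_GX7796/d_GX3804)² = 0.1288/(5.80)² = 0.003827.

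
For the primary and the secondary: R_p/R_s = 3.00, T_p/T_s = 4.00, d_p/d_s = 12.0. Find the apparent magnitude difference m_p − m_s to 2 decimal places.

-3.01

L_p/L_s = (3.00)²(4.00)⁴ = 2304.
F_p/F_s = (L_p/L_s)/(d_p/d_s)² = 2304/144.0 = 16.00.
m_p − m_s = −2.5 log₁₀(16.00) = -3.01.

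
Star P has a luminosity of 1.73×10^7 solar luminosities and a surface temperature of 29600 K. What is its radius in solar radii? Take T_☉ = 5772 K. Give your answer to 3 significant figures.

R/R_☉ = √(L/L_☉) / (T/T_☉)² = √(1.73×10^7) / (5.128)²
       = 4159 / 26.30 = 158.2.

158 solar radii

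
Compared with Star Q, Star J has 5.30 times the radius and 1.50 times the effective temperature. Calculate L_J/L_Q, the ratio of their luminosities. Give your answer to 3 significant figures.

From the Stefan–Boltzmann law, L ∝ R²T⁴, so
L_J/L_Q = (R_J/R_Q)² (T_J/T_Q)⁴ = (5.30)² × (1.50)⁴ = 28.09 × 5.062 = 142.2.

142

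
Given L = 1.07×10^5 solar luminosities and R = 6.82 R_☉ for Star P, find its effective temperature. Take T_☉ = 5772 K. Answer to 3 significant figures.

4.00×10^4 K

T/T_☉ = (L/L_☉)^(1/4) / (R/R_☉)^(1/2)
T = 5772 × (1.07×10^5)^(1/4) / √(6.82) = 5772 × 18.09 / 2.612 = 3.997×10^4 K.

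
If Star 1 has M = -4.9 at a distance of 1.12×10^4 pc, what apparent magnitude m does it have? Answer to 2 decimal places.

m = M + 5 log₁₀(d/10 pc) = -4.9 + 5 log₁₀(1.12×10^4/10)
  = -4.9 + 5 × 3.049 = -4.9 + 15.25 = 10.35.

10.35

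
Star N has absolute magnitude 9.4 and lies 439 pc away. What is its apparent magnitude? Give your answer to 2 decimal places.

17.61

m = M + 5 log₁₀(d/10 pc) = 9.4 + 5 log₁₀(439/10)
  = 9.4 + 5 × 1.642 = 9.4 + 8.21 = 17.61.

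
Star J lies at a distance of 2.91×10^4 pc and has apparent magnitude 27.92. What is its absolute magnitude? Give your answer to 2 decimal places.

M = m − 5 log₁₀(d/10 pc) = 27.92 − 5 log₁₀(2.91×10^4/10)
  = 27.92 − 5 × 3.464 = 27.92 − 17.32 = 10.60.

10.60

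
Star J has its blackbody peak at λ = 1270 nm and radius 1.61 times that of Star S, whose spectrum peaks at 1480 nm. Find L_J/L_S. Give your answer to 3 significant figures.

Wien's law gives T ∝ 1/λ_max, so T_J/T_S = λ_S/λ_J = 1480/1270 = 1.165.
Then L ∝ R²T⁴ gives L_J/L_S = (1.61)² × (1.165)⁴ = 2.592 × 1.844 = 4.781.

4.78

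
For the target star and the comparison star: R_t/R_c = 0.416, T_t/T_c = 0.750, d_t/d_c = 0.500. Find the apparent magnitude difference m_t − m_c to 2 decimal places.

1.65

L_t/L_c = (0.416)²(0.750)⁴ = 0.05476.
F_t/F_c = (L_t/L_c)/(d_t/d_c)² = 0.05476/0.2500 = 0.2190.
m_t − m_c = −2.5 log₁₀(0.2190) = 1.65.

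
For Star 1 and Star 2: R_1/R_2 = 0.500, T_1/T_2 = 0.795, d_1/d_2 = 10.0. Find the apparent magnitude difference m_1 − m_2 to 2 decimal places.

L_1/L_2 = (0.500)²(0.795)⁴ = 0.09986.
F_1/F_2 = (L_1/L_2)/(d_1/d_2)² = 0.09986/100.0 = 9.986×10^-4.
m_1 − m_2 = −2.5 log₁₀(9.986×10^-4) = 7.50.

7.50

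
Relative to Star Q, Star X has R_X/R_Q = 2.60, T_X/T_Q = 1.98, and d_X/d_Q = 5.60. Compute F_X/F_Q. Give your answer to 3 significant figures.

L_X/L_Q = (R_X/R_Q)²(T_X/T_Q)⁴ = (2.60)² × (1.98)⁴ = 103.9.
F_X/F_Q = (L_X/L_Q)/(d_X/d_Q)² = 103.9 / (5.60)² = 3.313.

3.31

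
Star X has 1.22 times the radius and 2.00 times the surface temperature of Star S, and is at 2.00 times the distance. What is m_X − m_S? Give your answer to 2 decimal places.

-1.94

L_X/L_S = (1.22)²(2.00)⁴ = 23.81.
F_X/F_S = (L_X/L_S)/(d_X/d_S)² = 23.81/4.000 = 5.954.
m_X − m_S = −2.5 log₁₀(5.954) = -1.94.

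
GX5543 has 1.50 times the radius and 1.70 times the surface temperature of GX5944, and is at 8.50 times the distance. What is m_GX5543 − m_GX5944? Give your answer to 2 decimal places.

1.46

L_GX5543/L_GX5944 = (1.50)²(1.70)⁴ = 18.79.
F_GX5543/F_GX5944 = (L_GX5543/L_GX5944)/(d_GX5543/d_GX5944)² = 18.79/72.25 = 0.2601.
m_GX5543 − m_GX5944 = −2.5 log₁₀(0.2601) = 1.46.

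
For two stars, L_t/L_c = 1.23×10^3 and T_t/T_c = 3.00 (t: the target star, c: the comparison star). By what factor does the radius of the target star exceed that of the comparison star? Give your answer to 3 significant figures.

L ∝ R²T⁴ gives R ∝ √L / T², so
R_t/R_c = √(1.23×10^3) / (3.00)² = 35.07 / 9.000 = 3.897.

3.90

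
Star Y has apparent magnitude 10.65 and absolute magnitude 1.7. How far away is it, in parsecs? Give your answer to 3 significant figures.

617 pc

m − M = 5 log₁₀(d/10 pc)
10.65 − (1.7) = 8.95 = 5 log₁₀(d/10)
d = 10 × 10^(8.95/5) = 10 × 10^1.790 = 616.6 pc.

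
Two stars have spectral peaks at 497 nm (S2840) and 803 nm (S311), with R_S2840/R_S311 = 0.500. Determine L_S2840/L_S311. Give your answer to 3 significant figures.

Wien's law gives T ∝ 1/λ_max, so T_S2840/T_S311 = λ_S311/λ_S2840 = 803/497 = 1.616.
Then L ∝ R²T⁴ gives L_S2840/L_S311 = (0.500)² × (1.616)⁴ = 0.2500 × 6.815 = 1.704.

1.70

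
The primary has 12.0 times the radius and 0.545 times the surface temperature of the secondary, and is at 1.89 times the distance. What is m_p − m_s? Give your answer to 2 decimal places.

L_p/L_s = (12.0)²(0.545)⁴ = 12.70.
F_p/F_s = (L_p/L_s)/(d_p/d_s)² = 12.70/3.572 = 3.557.
m_p − m_s = −2.5 log₁₀(3.557) = -1.38.

-1.38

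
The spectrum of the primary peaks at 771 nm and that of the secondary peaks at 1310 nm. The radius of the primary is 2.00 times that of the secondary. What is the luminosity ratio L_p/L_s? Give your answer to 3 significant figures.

Wien's law gives T ∝ 1/λ_max, so T_p/T_s = λ_s/λ_p = 1310/771 = 1.699.
Then L ∝ R²T⁴ gives L_p/L_s = (2.00)² × (1.699)⁴ = 4.000 × 8.334 = 33.34.

33.3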